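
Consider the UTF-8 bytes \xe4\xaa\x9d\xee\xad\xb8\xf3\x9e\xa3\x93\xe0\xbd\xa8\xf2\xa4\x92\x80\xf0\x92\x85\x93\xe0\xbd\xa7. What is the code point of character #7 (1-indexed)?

Offset 0: leading byte 0xE4 = 11100100 → 3-byte char #1 = E4 AA 9D.
Offset 3: leading byte 0xEE = 11101110 → 3-byte char #2 = EE AD B8.
Offset 6: leading byte 0xF3 = 11110011 → 4-byte char #3 = F3 9E A3 93.
Offset 10: leading byte 0xE0 = 11100000 → 3-byte char #4 = E0 BD A8.
Offset 13: leading byte 0xF2 = 11110010 → 4-byte char #5 = F2 A4 92 80.
Offset 17: leading byte 0xF0 = 11110000 → 4-byte char #6 = F0 92 85 93.
Offset 21: leading byte 0xE0 = 11100000 → 3-byte char #7 = E0 BD A7.
Leading byte 0xE0 = 11100000 matches 1110xxxx → 3-byte sequence.
Byte 1: 0xE0 = 11100000, payload 0000 (4 bits).
Byte 2: 0xBD = 10111101 (10xxxxxx ✓), payload 111101.
Byte 3: 0xA7 = 10100111 (10xxxxxx ✓), payload 100111.
Concatenate: 0000111101100111 = 0xF67 (16 bits → U+0F67).

U+0F67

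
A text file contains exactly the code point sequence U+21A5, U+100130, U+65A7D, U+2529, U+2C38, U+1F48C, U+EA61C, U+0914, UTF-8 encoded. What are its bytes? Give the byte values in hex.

E2 86 A5 F4 80 84 B0 F1 A5 A9 BD E2 94 A9 E2 B0 B8 F0 9F 92 8C F3 AA 98 9C E0 A4 94

U+21A5: 3-byte form → E2 86 A5.
U+100130: 4-byte form → F4 80 84 B0.
U+65A7D: 4-byte form → F1 A5 A9 BD.
U+2529: 3-byte form → E2 94 A9.
U+2C38: 3-byte form → E2 B0 B8.
U+1F48C: 4-byte form → F0 9F 92 8C.
U+EA61C: 4-byte form → F3 AA 98 9C.
U+0914: 3-byte form → E0 A4 94.
Concatenated (28 bytes): E2 86 A5 F4 80 84 B0 F1 A5 A9 BD E2 94 A9 E2 B0 B8 F0 9F 92 8C F3 AA 98 9C E0 A4 94.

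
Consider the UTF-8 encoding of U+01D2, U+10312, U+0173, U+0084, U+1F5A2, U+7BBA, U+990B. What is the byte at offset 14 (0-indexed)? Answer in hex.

U+01D2 → 2-byte form C7 92 at offsets 0–1.
U+10312 → 4-byte form F0 90 8C 92 at offsets 2–5.
U+0173 → 2-byte form C5 B3 at offsets 6–7.
U+0084 → 2-byte form C2 84 at offsets 8–9.
U+1F5A2 → 4-byte form F0 9F 96 A2 at offsets 10–13.
U+7BBA → 3-byte form E7 AE BA at offsets 14–16.
Offset 14 falls in char 6's range; it's byte 1 of E7 AE BA = 0xE7.

0xE7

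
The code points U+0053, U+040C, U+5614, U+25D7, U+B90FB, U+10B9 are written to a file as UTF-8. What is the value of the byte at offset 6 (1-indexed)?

0x94

1-indexed offset 6 is 0-indexed offset 5.
U+0053 → 1-byte form 53 at offsets 0–0.
U+040C → 2-byte form D0 8C at offsets 1–2.
U+5614 → 3-byte form E5 98 94 at offsets 3–5.
Offset 5 falls in char 3's range; it's byte 3 of E5 98 94 = 0x94.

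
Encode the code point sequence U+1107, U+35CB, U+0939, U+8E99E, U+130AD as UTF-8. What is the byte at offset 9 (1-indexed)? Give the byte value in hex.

0xB9

1-indexed offset 9 is 0-indexed offset 8.
U+1107 → 3-byte form E1 84 87 at offsets 0–2.
U+35CB → 3-byte form E3 97 8B at offsets 3–5.
U+0939 → 3-byte form E0 A4 B9 at offsets 6–8.
Offset 8 falls in char 3's range; it's byte 3 of E0 A4 B9 = 0xB9.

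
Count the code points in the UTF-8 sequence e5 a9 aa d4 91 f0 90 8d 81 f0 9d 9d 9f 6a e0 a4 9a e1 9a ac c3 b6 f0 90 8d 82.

Byte at offset 0: 0xE5 = 11100101 → 3-byte char (#1). Advance 3.
Byte at offset 3: 0xD4 = 11010100 → 2-byte char (#2). Advance 2.
Byte at offset 5: 0xF0 = 11110000 → 4-byte char (#3). Advance 4.
Byte at offset 9: 0xF0 = 11110000 → 4-byte char (#4). Advance 4.
Byte at offset 13: 0x6A = 01101010 → 1-byte char (#5). Advance 1.
Byte at offset 14: 0xE0 = 11100000 → 3-byte char (#6). Advance 3.
Byte at offset 17: 0xE1 = 11100001 → 3-byte char (#7). Advance 3.
Byte at offset 20: 0xC3 = 11000011 → 2-byte char (#8). Advance 2.
Byte at offset 22: 0xF0 = 11110000 → 4-byte char (#9). Advance 4.
Reached end at offset 26 after 9 code points.

9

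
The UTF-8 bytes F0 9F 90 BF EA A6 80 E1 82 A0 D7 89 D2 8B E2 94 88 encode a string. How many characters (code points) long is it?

6

Byte at offset 0: 0xF0 = 11110000 → 4-byte char (#1). Advance 4.
Byte at offset 4: 0xEA = 11101010 → 3-byte char (#2). Advance 3.
Byte at offset 7: 0xE1 = 11100001 → 3-byte char (#3). Advance 3.
Byte at offset 10: 0xD7 = 11010111 → 2-byte char (#4). Advance 2.
Byte at offset 12: 0xD2 = 11010010 → 2-byte char (#5). Advance 2.
Byte at offset 14: 0xE2 = 11100010 → 3-byte char (#6). Advance 3.
Reached end at offset 17 after 6 code points.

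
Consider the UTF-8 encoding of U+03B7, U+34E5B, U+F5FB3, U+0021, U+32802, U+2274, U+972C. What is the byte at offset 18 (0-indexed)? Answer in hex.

0xE9

U+03B7 → 2-byte form CE B7 at offsets 0–1.
U+34E5B → 4-byte form F0 B4 B9 9B at offsets 2–5.
U+F5FB3 → 4-byte form F3 B5 BE B3 at offsets 6–9.
U+0021 → 1-byte form 21 at offsets 10–10.
U+32802 → 4-byte form F0 B2 A0 82 at offsets 11–14.
U+2274 → 3-byte form E2 89 B4 at offsets 15–17.
U+972C → 3-byte form E9 9C AC at offsets 18–20.
Offset 18 falls in char 7's range; it's byte 1 of E9 9C AC = 0xE9.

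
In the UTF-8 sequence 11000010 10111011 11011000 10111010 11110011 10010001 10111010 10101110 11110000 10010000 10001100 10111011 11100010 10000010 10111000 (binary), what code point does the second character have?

Offset 0: leading byte 0xC2 = 11000010 → 2-byte char #1 = C2 BB.
Offset 2: leading byte 0xD8 = 11011000 → 2-byte char #2 = D8 BA.
Leading byte 0xD8 = 11011000 matches 110xxxxx → 2-byte sequence.
Byte 1: 0xD8 = 11011000, payload 11000 (5 bits).
Byte 2: 0xBA = 10111010 (10xxxxxx ✓), payload 111010.
Concatenate: 11000111010 = 0x63A (11 bits → U+063A).

U+063A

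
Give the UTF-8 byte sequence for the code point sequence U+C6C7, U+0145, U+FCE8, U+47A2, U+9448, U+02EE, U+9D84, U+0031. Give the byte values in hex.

EC 9B 87 C5 85 EF B3 A8 E4 9E A2 E9 91 88 CB AE E9 B6 84 31

U+C6C7: 3-byte form → EC 9B 87.
U+0145: 2-byte form → C5 85.
U+FCE8: 3-byte form → EF B3 A8.
U+47A2: 3-byte form → E4 9E A2.
U+9448: 3-byte form → E9 91 88.
U+02EE: 2-byte form → CB AE.
U+9D84: 3-byte form → E9 B6 84.
U+0031: 1-byte form → 31.
Concatenated (20 bytes): EC 9B 87 C5 85 EF B3 A8 E4 9E A2 E9 91 88 CB AE E9 B6 84 31.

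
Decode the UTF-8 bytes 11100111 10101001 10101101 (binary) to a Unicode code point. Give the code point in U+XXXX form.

U+7A6D

Leading byte 0xE7 = 11100111 matches 1110xxxx → 3-byte sequence.
Byte 1: 0xE7 = 11100111, payload 0111 (4 bits).
Byte 2: 0xA9 = 10101001 (10xxxxxx ✓), payload 101001.
Byte 3: 0xAD = 10101101 (10xxxxxx ✓), payload 101101.
Concatenate: 0111101001101101 = 0x7A6D (16 bits → U+7A6D).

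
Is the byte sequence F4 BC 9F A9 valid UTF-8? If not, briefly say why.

Leading byte 0xF4 = 11110100 → 4-byte form.
Payload = 0x13C7E9, which exceeds U+10FFFF, the maximum Unicode code point. (Leading bytes F5–FF, or F4 followed by ≥ 0x90, are invalid.)

invalid (encodes a value above U+10FFFF)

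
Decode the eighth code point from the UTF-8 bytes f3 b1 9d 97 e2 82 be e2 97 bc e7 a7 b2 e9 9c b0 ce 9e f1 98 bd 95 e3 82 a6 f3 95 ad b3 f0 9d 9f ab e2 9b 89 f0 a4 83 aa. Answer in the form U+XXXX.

U+30A6

Offset 0: leading byte 0xF3 = 11110011 → 4-byte char #1 = F3 B1 9D 97.
Offset 4: leading byte 0xE2 = 11100010 → 3-byte char #2 = E2 82 BE.
Offset 7: leading byte 0xE2 = 11100010 → 3-byte char #3 = E2 97 BC.
Offset 10: leading byte 0xE7 = 11100111 → 3-byte char #4 = E7 A7 B2.
Offset 13: leading byte 0xE9 = 11101001 → 3-byte char #5 = E9 9C B0.
Offset 16: leading byte 0xCE = 11001110 → 2-byte char #6 = CE 9E.
Offset 18: leading byte 0xF1 = 11110001 → 4-byte char #7 = F1 98 BD 95.
Offset 22: leading byte 0xE3 = 11100011 → 3-byte char #8 = E3 82 A6.
Leading byte 0xE3 = 11100011 matches 1110xxxx → 3-byte sequence.
Byte 1: 0xE3 = 11100011, payload 0011 (4 bits).
Byte 2: 0x82 = 10000010 (10xxxxxx ✓), payload 000010.
Byte 3: 0xA6 = 10100110 (10xxxxxx ✓), payload 100110.
Concatenate: 0011000010100110 = 0x30A6 (16 bits → U+30A6).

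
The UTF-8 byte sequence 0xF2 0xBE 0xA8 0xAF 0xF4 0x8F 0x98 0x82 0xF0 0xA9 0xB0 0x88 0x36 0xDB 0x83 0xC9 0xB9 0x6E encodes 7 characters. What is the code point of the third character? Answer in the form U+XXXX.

Offset 0: leading byte 0xF2 = 11110010 → 4-byte char #1 = F2 BE A8 AF.
Offset 4: leading byte 0xF4 = 11110100 → 4-byte char #2 = F4 8F 98 82.
Offset 8: leading byte 0xF0 = 11110000 → 4-byte char #3 = F0 A9 B0 88.
Leading byte 0xF0 = 11110000 matches 11110xxx → 4-byte sequence.
Byte 1: 0xF0 = 11110000, payload 000 (3 bits).
Byte 2: 0xA9 = 10101001 (10xxxxxx ✓), payload 101001.
Byte 3: 0xB0 = 10110000 (10xxxxxx ✓), payload 110000.
Byte 4: 0x88 = 10001000 (10xxxxxx ✓), payload 001000.
Concatenate: 000101001110000001000 = 0x29C08 (21 bits → U+29C08).

U+29C08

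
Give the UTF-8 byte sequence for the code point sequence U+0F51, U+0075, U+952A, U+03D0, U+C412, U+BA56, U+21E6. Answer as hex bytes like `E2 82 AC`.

U+0F51: 3-byte form → E0 BD 91.
U+0075: 1-byte form → 75.
U+952A: 3-byte form → E9 94 AA.
U+03D0: 2-byte form → CF 90.
U+C412: 3-byte form → EC 90 92.
U+BA56: 3-byte form → EB A9 96.
U+21E6: 3-byte form → E2 87 A6.
Concatenated (18 bytes): E0 BD 91 75 E9 94 AA CF 90 EC 90 92 EB A9 96 E2 87 A6.

E0 BD 91 75 E9 94 AA CF 90 EC 90 92 EB A9 96 E2 87 A6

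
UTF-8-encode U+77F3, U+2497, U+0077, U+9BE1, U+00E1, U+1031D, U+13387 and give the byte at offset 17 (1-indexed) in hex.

1-indexed offset 17 is 0-indexed offset 16.
U+77F3 → 3-byte form E7 9F B3 at offsets 0–2.
U+2497 → 3-byte form E2 92 97 at offsets 3–5.
U+0077 → 1-byte form 77 at offsets 6–6.
U+9BE1 → 3-byte form E9 AF A1 at offsets 7–9.
U+00E1 → 2-byte form C3 A1 at offsets 10–11.
U+1031D → 4-byte form F0 90 8C 9D at offsets 12–15.
U+13387 → 4-byte form F0 93 8E 87 at offsets 16–19.
Offset 16 falls in char 7's range; it's byte 1 of F0 93 8E 87 = 0xF0.

0xF0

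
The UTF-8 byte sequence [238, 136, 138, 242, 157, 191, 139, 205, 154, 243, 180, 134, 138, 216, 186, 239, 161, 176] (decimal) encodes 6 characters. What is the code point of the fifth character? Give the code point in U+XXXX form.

U+063A

Offset 0: leading byte 0xEE = 11101110 → 3-byte char #1 = EE 88 8A.
Offset 3: leading byte 0xF2 = 11110010 → 4-byte char #2 = F2 9D BF 8B.
Offset 7: leading byte 0xCD = 11001101 → 2-byte char #3 = CD 9A.
Offset 9: leading byte 0xF3 = 11110011 → 4-byte char #4 = F3 B4 86 8A.
Offset 13: leading byte 0xD8 = 11011000 → 2-byte char #5 = D8 BA.
Leading byte 0xD8 = 11011000 matches 110xxxxx → 2-byte sequence.
Byte 1: 0xD8 = 11011000, payload 11000 (5 bits).
Byte 2: 0xBA = 10111010 (10xxxxxx ✓), payload 111010.
Concatenate: 11000111010 = 0x63A (11 bits → U+063A).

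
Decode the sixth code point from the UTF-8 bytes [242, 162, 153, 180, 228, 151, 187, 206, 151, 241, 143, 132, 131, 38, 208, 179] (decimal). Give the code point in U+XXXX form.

U+0433

Offset 0: leading byte 0xF2 = 11110010 → 4-byte char #1 = F2 A2 99 B4.
Offset 4: leading byte 0xE4 = 11100100 → 3-byte char #2 = E4 97 BB.
Offset 7: leading byte 0xCE = 11001110 → 2-byte char #3 = CE 97.
Offset 9: leading byte 0xF1 = 11110001 → 4-byte char #4 = F1 8F 84 83.
Offset 13: leading byte 0x26 = 00100110 → 1-byte char #5 = 26.
Offset 14: leading byte 0xD0 = 11010000 → 2-byte char #6 = D0 B3.
Leading byte 0xD0 = 11010000 matches 110xxxxx → 2-byte sequence.
Byte 1: 0xD0 = 11010000, payload 10000 (5 bits).
Byte 2: 0xB3 = 10110011 (10xxxxxx ✓), payload 110011.
Concatenate: 10000110011 = 0x433 (11 bits → U+0433).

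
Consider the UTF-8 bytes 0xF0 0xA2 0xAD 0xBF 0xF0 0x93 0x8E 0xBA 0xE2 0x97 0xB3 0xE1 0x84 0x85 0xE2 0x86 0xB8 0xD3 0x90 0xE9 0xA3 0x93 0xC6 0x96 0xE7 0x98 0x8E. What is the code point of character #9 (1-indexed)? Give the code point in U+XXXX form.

U+760E

Offset 0: leading byte 0xF0 = 11110000 → 4-byte char #1 = F0 A2 AD BF.
Offset 4: leading byte 0xF0 = 11110000 → 4-byte char #2 = F0 93 8E BA.
Offset 8: leading byte 0xE2 = 11100010 → 3-byte char #3 = E2 97 B3.
Offset 11: leading byte 0xE1 = 11100001 → 3-byte char #4 = E1 84 85.
Offset 14: leading byte 0xE2 = 11100010 → 3-byte char #5 = E2 86 B8.
Offset 17: leading byte 0xD3 = 11010011 → 2-byte char #6 = D3 90.
Offset 19: leading byte 0xE9 = 11101001 → 3-byte char #7 = E9 A3 93.
Offset 22: leading byte 0xC6 = 11000110 → 2-byte char #8 = C6 96.
Offset 24: leading byte 0xE7 = 11100111 → 3-byte char #9 = E7 98 8E.
Leading byte 0xE7 = 11100111 matches 1110xxxx → 3-byte sequence.
Byte 1: 0xE7 = 11100111, payload 0111 (4 bits).
Byte 2: 0x98 = 10011000 (10xxxxxx ✓), payload 011000.
Byte 3: 0x8E = 10001110 (10xxxxxx ✓), payload 001110.
Concatenate: 0111011000001110 = 0x760E (16 bits → U+760E).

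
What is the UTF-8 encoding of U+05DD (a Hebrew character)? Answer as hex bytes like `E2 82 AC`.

U+05DD = 0x5DD = 1501 decimal. In range U+0080–U+07FF → 2-byte form: 110xxxxx 10xxxxxx.
Binary (11 bits): 10111011101.
Split 5+6: 10111 | 011101.
Byte 1: 11010111 = 0xD7.
Byte 2: 10011101 = 0x9D.

D7 9D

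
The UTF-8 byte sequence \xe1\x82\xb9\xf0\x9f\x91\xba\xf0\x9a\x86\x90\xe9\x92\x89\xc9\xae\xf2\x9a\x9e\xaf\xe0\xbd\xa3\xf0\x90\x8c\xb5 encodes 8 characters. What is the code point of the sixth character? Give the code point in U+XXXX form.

Offset 0: leading byte 0xE1 = 11100001 → 3-byte char #1 = E1 82 B9.
Offset 3: leading byte 0xF0 = 11110000 → 4-byte char #2 = F0 9F 91 BA.
Offset 7: leading byte 0xF0 = 11110000 → 4-byte char #3 = F0 9A 86 90.
Offset 11: leading byte 0xE9 = 11101001 → 3-byte char #4 = E9 92 89.
Offset 14: leading byte 0xC9 = 11001001 → 2-byte char #5 = C9 AE.
Offset 16: leading byte 0xF2 = 11110010 → 4-byte char #6 = F2 9A 9E AF.
Leading byte 0xF2 = 11110010 matches 11110xxx → 4-byte sequence.
Byte 1: 0xF2 = 11110010, payload 010 (3 bits).
Byte 2: 0x9A = 10011010 (10xxxxxx ✓), payload 011010.
Byte 3: 0x9E = 10011110 (10xxxxxx ✓), payload 011110.
Byte 4: 0xAF = 10101111 (10xxxxxx ✓), payload 101111.
Concatenate: 010011010011110101111 = 0x9A7AF (21 bits → U+9A7AF).

U+9A7AF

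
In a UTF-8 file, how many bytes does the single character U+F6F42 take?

4

U+F6F42 = 0xF6F42. UTF-8 uses 1 byte below 0x80, 2 below 0x800, 3 below 0x10000, 4 up to 0x10FFFF. 0xF6F42 is in U+10000–U+10FFFF → 4 bytes.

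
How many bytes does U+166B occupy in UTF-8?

3

U+166B = 0x166B. UTF-8 uses 1 byte below 0x80, 2 below 0x800, 3 below 0x10000, 4 up to 0x10FFFF. 0x166B is in U+0800–U+FFFF → 3 bytes.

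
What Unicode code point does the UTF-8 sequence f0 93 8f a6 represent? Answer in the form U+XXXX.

Leading byte 0xF0 = 11110000 matches 11110xxx → 4-byte sequence.
Byte 1: 0xF0 = 11110000, payload 000 (3 bits).
Byte 2: 0x93 = 10010011 (10xxxxxx ✓), payload 010011.
Byte 3: 0x8F = 10001111 (10xxxxxx ✓), payload 001111.
Byte 4: 0xA6 = 10100110 (10xxxxxx ✓), payload 100110.
Concatenate: 000010011001111100110 = 0x133E6 (21 bits → U+133E6).

U+133E6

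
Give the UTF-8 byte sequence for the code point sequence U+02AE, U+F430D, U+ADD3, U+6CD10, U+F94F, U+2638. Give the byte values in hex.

CA AE F3 B4 8C 8D EA B7 93 F1 AC B4 90 EF A5 8F E2 98 B8

U+02AE: 2-byte form → CA AE.
U+F430D: 4-byte form → F3 B4 8C 8D.
U+ADD3: 3-byte form → EA B7 93.
U+6CD10: 4-byte form → F1 AC B4 90.
U+F94F: 3-byte form → EF A5 8F.
U+2638: 3-byte form → E2 98 B8.
Concatenated (19 bytes): CA AE F3 B4 8C 8D EA B7 93 F1 AC B4 90 EF A5 8F E2 98 B8.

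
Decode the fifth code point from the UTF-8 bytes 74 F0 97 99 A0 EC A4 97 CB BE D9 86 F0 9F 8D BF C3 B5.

Offset 0: leading byte 0x74 = 01110100 → 1-byte char #1 = 74.
Offset 1: leading byte 0xF0 = 11110000 → 4-byte char #2 = F0 97 99 A0.
Offset 5: leading byte 0xEC = 11101100 → 3-byte char #3 = EC A4 97.
Offset 8: leading byte 0xCB = 11001011 → 2-byte char #4 = CB BE.
Offset 10: leading byte 0xD9 = 11011001 → 2-byte char #5 = D9 86.
Leading byte 0xD9 = 11011001 matches 110xxxxx → 2-byte sequence.
Byte 1: 0xD9 = 11011001, payload 11001 (5 bits).
Byte 2: 0x86 = 10000110 (10xxxxxx ✓), payload 000110.
Concatenate: 11001000110 = 0x646 (11 bits → U+0646).

U+0646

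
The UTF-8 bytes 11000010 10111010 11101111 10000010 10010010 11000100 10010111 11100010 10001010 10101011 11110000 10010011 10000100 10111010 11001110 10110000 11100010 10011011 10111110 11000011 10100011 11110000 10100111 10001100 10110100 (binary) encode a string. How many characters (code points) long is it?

Byte at offset 0: 0xC2 = 11000010 → 2-byte char (#1). Advance 2.
Byte at offset 2: 0xEF = 11101111 → 3-byte char (#2). Advance 3.
Byte at offset 5: 0xC4 = 11000100 → 2-byte char (#3). Advance 2.
Byte at offset 7: 0xE2 = 11100010 → 3-byte char (#4). Advance 3.
Byte at offset 10: 0xF0 = 11110000 → 4-byte char (#5). Advance 4.
Byte at offset 14: 0xCE = 11001110 → 2-byte char (#6). Advance 2.
Byte at offset 16: 0xE2 = 11100010 → 3-byte char (#7). Advance 3.
Byte at offset 19: 0xC3 = 11000011 → 2-byte char (#8). Advance 2.
Byte at offset 21: 0xF0 = 11110000 → 4-byte char (#9). Advance 4.
Reached end at offset 25 after 9 code points.

9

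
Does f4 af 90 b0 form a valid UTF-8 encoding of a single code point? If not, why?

invalid (encodes a value above U+10FFFF)

Leading byte 0xF4 = 11110100 → 4-byte form.
Payload = 0x12F430, which exceeds U+10FFFF, the maximum Unicode code point. (Leading bytes F5–FF, or F4 followed by ≥ 0x90, are invalid.)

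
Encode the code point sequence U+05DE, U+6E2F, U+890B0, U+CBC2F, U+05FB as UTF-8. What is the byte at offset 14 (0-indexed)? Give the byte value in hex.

U+05DE → 2-byte form D7 9E at offsets 0–1.
U+6E2F → 3-byte form E6 B8 AF at offsets 2–4.
U+890B0 → 4-byte form F2 89 82 B0 at offsets 5–8.
U+CBC2F → 4-byte form F3 8B B0 AF at offsets 9–12.
U+05FB → 2-byte form D7 BB at offsets 13–14.
Offset 14 falls in char 5's range; it's byte 2 of D7 BB = 0xBB.

0xBB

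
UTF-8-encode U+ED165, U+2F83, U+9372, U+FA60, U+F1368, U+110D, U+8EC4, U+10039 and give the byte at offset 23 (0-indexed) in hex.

U+ED165 → 4-byte form F3 AD 85 A5 at offsets 0–3.
U+2F83 → 3-byte form E2 BE 83 at offsets 4–6.
U+9372 → 3-byte form E9 8D B2 at offsets 7–9.
U+FA60 → 3-byte form EF A9 A0 at offsets 10–12.
U+F1368 → 4-byte form F3 B1 8D A8 at offsets 13–16.
U+110D → 3-byte form E1 84 8D at offsets 17–19.
U+8EC4 → 3-byte form E8 BB 84 at offsets 20–22.
U+10039 → 4-byte form F0 90 80 B9 at offsets 23–26.
Offset 23 falls in char 8's range; it's byte 1 of F0 90 80 B9 = 0xF0.

0xF0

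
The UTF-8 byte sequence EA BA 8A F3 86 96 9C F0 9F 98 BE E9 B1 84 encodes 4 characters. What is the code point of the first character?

Offset 0: leading byte 0xEA = 11101010 → 3-byte char #1 = EA BA 8A.
Leading byte 0xEA = 11101010 matches 1110xxxx → 3-byte sequence.
Byte 1: 0xEA = 11101010, payload 1010 (4 bits).
Byte 2: 0xBA = 10111010 (10xxxxxx ✓), payload 111010.
Byte 3: 0x8A = 10001010 (10xxxxxx ✓), payload 001010.
Concatenate: 1010111010001010 = 0xAE8A (16 bits → U+AE8A).

U+AE8A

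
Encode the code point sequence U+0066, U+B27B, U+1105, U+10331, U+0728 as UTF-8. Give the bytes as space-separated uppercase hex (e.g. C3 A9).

66 EB 89 BB E1 84 85 F0 90 8C B1 DC A8

U+0066: 1-byte form → 66.
U+B27B: 3-byte form → EB 89 BB.
U+1105: 3-byte form → E1 84 85.
U+10331: 4-byte form → F0 90 8C B1.
U+0728: 2-byte form → DC A8.
Concatenated (13 bytes): 66 EB 89 BB E1 84 85 F0 90 8C B1 DC A8.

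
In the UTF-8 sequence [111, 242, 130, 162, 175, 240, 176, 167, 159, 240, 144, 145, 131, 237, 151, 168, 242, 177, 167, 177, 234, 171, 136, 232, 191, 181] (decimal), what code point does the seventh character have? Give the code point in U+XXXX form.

Offset 0: leading byte 0x6F = 01101111 → 1-byte char #1 = 6F.
Offset 1: leading byte 0xF2 = 11110010 → 4-byte char #2 = F2 82 A2 AF.
Offset 5: leading byte 0xF0 = 11110000 → 4-byte char #3 = F0 B0 A7 9F.
Offset 9: leading byte 0xF0 = 11110000 → 4-byte char #4 = F0 90 91 83.
Offset 13: leading byte 0xED = 11101101 → 3-byte char #5 = ED 97 A8.
Offset 16: leading byte 0xF2 = 11110010 → 4-byte char #6 = F2 B1 A7 B1.
Offset 20: leading byte 0xEA = 11101010 → 3-byte char #7 = EA AB 88.
Leading byte 0xEA = 11101010 matches 1110xxxx → 3-byte sequence.
Byte 1: 0xEA = 11101010, payload 1010 (4 bits).
Byte 2: 0xAB = 10101011 (10xxxxxx ✓), payload 101011.
Byte 3: 0x88 = 10001000 (10xxxxxx ✓), payload 001000.
Concatenate: 1010101011001000 = 0xAAC8 (16 bits → U+AAC8).

U+AAC8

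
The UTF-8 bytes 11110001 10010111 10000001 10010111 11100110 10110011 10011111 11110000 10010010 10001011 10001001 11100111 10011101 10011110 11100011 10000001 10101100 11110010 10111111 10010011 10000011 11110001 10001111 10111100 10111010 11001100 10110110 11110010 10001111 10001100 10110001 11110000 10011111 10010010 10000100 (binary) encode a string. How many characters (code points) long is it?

10

Byte at offset 0: 0xF1 = 11110001 → 4-byte char (#1). Advance 4.
Byte at offset 4: 0xE6 = 11100110 → 3-byte char (#2). Advance 3.
Byte at offset 7: 0xF0 = 11110000 → 4-byte char (#3). Advance 4.
Byte at offset 11: 0xE7 = 11100111 → 3-byte char (#4). Advance 3.
Byte at offset 14: 0xE3 = 11100011 → 3-byte char (#5). Advance 3.
Byte at offset 17: 0xF2 = 11110010 → 4-byte char (#6). Advance 4.
Byte at offset 21: 0xF1 = 11110001 → 4-byte char (#7). Advance 4.
Byte at offset 25: 0xCC = 11001100 → 2-byte char (#8). Advance 2.
Byte at offset 27: 0xF2 = 11110010 → 4-byte char (#9). Advance 4.
Byte at offset 31: 0xF0 = 11110000 → 4-byte char (#10). Advance 4.
Reached end at offset 35 after 10 code points.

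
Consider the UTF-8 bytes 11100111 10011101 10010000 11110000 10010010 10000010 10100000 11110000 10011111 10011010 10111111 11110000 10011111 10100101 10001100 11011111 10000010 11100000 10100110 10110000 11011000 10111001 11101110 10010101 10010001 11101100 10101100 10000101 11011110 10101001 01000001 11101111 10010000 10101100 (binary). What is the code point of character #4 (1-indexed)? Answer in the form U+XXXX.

U+1F94C

Offset 0: leading byte 0xE7 = 11100111 → 3-byte char #1 = E7 9D 90.
Offset 3: leading byte 0xF0 = 11110000 → 4-byte char #2 = F0 92 82 A0.
Offset 7: leading byte 0xF0 = 11110000 → 4-byte char #3 = F0 9F 9A BF.
Offset 11: leading byte 0xF0 = 11110000 → 4-byte char #4 = F0 9F A5 8C.
Leading byte 0xF0 = 11110000 matches 11110xxx → 4-byte sequence.
Byte 1: 0xF0 = 11110000, payload 000 (3 bits).
Byte 2: 0x9F = 10011111 (10xxxxxx ✓), payload 011111.
Byte 3: 0xA5 = 10100101 (10xxxxxx ✓), payload 100101.
Byte 4: 0x8C = 10001100 (10xxxxxx ✓), payload 001100.
Concatenate: 000011111100101001100 = 0x1F94C (21 bits → U+1F94C).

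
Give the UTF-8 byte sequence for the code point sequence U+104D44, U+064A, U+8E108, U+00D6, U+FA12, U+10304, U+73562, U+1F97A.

F4 84 B5 84 D9 8A F2 8E 84 88 C3 96 EF A8 92 F0 90 8C 84 F1 B3 95 A2 F0 9F A5 BA

U+104D44: 4-byte form → F4 84 B5 84.
U+064A: 2-byte form → D9 8A.
U+8E108: 4-byte form → F2 8E 84 88.
U+00D6: 2-byte form → C3 96.
U+FA12: 3-byte form → EF A8 92.
U+10304: 4-byte form → F0 90 8C 84.
U+73562: 4-byte form → F1 B3 95 A2.
U+1F97A: 4-byte form → F0 9F A5 BA.
Concatenated (27 bytes): F4 84 B5 84 D9 8A F2 8E 84 88 C3 96 EF A8 92 F0 90 8C 84 F1 B3 95 A2 F0 9F A5 BA.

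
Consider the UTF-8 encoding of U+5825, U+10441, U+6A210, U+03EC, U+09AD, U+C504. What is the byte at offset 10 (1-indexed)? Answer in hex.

1-indexed offset 10 is 0-indexed offset 9.
U+5825 → 3-byte form E5 A0 A5 at offsets 0–2.
U+10441 → 4-byte form F0 90 91 81 at offsets 3–6.
U+6A210 → 4-byte form F1 AA 88 90 at offsets 7–10.
Offset 9 falls in char 3's range; it's byte 3 of F1 AA 88 90 = 0x88.

0x88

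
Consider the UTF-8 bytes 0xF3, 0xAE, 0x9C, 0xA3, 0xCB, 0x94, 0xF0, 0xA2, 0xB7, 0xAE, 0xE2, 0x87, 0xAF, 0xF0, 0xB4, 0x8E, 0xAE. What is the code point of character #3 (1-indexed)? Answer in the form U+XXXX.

U+22DEE

Offset 0: leading byte 0xF3 = 11110011 → 4-byte char #1 = F3 AE 9C A3.
Offset 4: leading byte 0xCB = 11001011 → 2-byte char #2 = CB 94.
Offset 6: leading byte 0xF0 = 11110000 → 4-byte char #3 = F0 A2 B7 AE.
Leading byte 0xF0 = 11110000 matches 11110xxx → 4-byte sequence.
Byte 1: 0xF0 = 11110000, payload 000 (3 bits).
Byte 2: 0xA2 = 10100010 (10xxxxxx ✓), payload 100010.
Byte 3: 0xB7 = 10110111 (10xxxxxx ✓), payload 110111.
Byte 4: 0xAE = 10101110 (10xxxxxx ✓), payload 101110.
Concatenate: 000100010110111101110 = 0x22DEE (21 bits → U+22DEE).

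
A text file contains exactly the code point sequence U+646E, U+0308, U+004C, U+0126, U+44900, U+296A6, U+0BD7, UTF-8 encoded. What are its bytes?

U+646E: 3-byte form → E6 91 AE.
U+0308: 2-byte form → CC 88.
U+004C: 1-byte form → 4C.
U+0126: 2-byte form → C4 A6.
U+44900: 4-byte form → F1 84 A4 80.
U+296A6: 4-byte form → F0 A9 9A A6.
U+0BD7: 3-byte form → E0 AF 97.
Concatenated (19 bytes): E6 91 AE CC 88 4C C4 A6 F1 84 A4 80 F0 A9 9A A6 E0 AF 97.

E6 91 AE CC 88 4C C4 A6 F1 84 A4 80 F0 A9 9A A6 E0 AF 97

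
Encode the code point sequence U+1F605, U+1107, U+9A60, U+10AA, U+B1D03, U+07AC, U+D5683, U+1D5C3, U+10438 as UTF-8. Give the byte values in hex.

F0 9F 98 85 E1 84 87 E9 A9 A0 E1 82 AA F2 B1 B4 83 DE AC F3 95 9A 83 F0 9D 97 83 F0 90 90 B8

U+1F605: 4-byte form → F0 9F 98 85.
U+1107: 3-byte form → E1 84 87.
U+9A60: 3-byte form → E9 A9 A0.
U+10AA: 3-byte form → E1 82 AA.
U+B1D03: 4-byte form → F2 B1 B4 83.
U+07AC: 2-byte form → DE AC.
U+D5683: 4-byte form → F3 95 9A 83.
U+1D5C3: 4-byte form → F0 9D 97 83.
U+10438: 4-byte form → F0 90 90 B8.
Concatenated (31 bytes): F0 9F 98 85 E1 84 87 E9 A9 A0 E1 82 AA F2 B1 B4 83 DE AC F3 95 9A 83 F0 9D 97 83 F0 90 90 B8.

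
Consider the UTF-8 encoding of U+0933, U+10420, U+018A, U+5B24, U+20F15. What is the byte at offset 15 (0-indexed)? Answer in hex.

U+0933 → 3-byte form E0 A4 B3 at offsets 0–2.
U+10420 → 4-byte form F0 90 90 A0 at offsets 3–6.
U+018A → 2-byte form C6 8A at offsets 7–8.
U+5B24 → 3-byte form E5 AC A4 at offsets 9–11.
U+20F15 → 4-byte form F0 A0 BC 95 at offsets 12–15.
Offset 15 falls in char 5's range; it's byte 4 of F0 A0 BC 95 = 0x95.

0x95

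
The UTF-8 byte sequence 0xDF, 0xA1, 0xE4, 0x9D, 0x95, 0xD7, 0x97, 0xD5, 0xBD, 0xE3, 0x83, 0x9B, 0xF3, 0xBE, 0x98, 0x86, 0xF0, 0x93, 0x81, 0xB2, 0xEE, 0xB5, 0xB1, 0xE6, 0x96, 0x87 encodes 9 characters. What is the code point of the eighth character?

Offset 0: leading byte 0xDF = 11011111 → 2-byte char #1 = DF A1.
Offset 2: leading byte 0xE4 = 11100100 → 3-byte char #2 = E4 9D 95.
Offset 5: leading byte 0xD7 = 11010111 → 2-byte char #3 = D7 97.
Offset 7: leading byte 0xD5 = 11010101 → 2-byte char #4 = D5 BD.
Offset 9: leading byte 0xE3 = 11100011 → 3-byte char #5 = E3 83 9B.
Offset 12: leading byte 0xF3 = 11110011 → 4-byte char #6 = F3 BE 98 86.
Offset 16: leading byte 0xF0 = 11110000 → 4-byte char #7 = F0 93 81 B2.
Offset 20: leading byte 0xEE = 11101110 → 3-byte char #8 = EE B5 B1.
Leading byte 0xEE = 11101110 matches 1110xxxx → 3-byte sequence.
Byte 1: 0xEE = 11101110, payload 1110 (4 bits).
Byte 2: 0xB5 = 10110101 (10xxxxxx ✓), payload 110101.
Byte 3: 0xB1 = 10110001 (10xxxxxx ✓), payload 110001.
Concatenate: 1110110101110001 = 0xED71 (16 bits → U+ED71).

U+ED71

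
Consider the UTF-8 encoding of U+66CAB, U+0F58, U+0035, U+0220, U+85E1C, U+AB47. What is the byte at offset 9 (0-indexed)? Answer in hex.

U+66CAB → 4-byte form F1 A6 B2 AB at offsets 0–3.
U+0F58 → 3-byte form E0 BD 98 at offsets 4–6.
U+0035 → 1-byte form 35 at offsets 7–7.
U+0220 → 2-byte form C8 A0 at offsets 8–9.
Offset 9 falls in char 4's range; it's byte 2 of C8 A0 = 0xA0.

0xA0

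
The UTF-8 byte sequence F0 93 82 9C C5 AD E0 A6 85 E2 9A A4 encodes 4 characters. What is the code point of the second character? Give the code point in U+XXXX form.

Offset 0: leading byte 0xF0 = 11110000 → 4-byte char #1 = F0 93 82 9C.
Offset 4: leading byte 0xC5 = 11000101 → 2-byte char #2 = C5 AD.
Leading byte 0xC5 = 11000101 matches 110xxxxx → 2-byte sequence.
Byte 1: 0xC5 = 11000101, payload 00101 (5 bits).
Byte 2: 0xAD = 10101101 (10xxxxxx ✓), payload 101101.
Concatenate: 00101101101 = 0x16D (11 bits → U+016D).

U+016D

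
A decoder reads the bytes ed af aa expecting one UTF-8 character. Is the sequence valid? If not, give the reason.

Structurally a 3-byte sequence; payload = 0xDBEA.
But 0xDBEA is in U+D800–U+DFFF, the surrogate range. Surrogates are not Unicode scalar values and are forbidden in UTF-8.

invalid (encodes a surrogate (U+D800–U+DFFF))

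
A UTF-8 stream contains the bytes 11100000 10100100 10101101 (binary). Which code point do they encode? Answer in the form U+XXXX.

U+092D

Leading byte 0xE0 = 11100000 matches 1110xxxx → 3-byte sequence.
Byte 1: 0xE0 = 11100000, payload 0000 (4 bits).
Byte 2: 0xA4 = 10100100 (10xxxxxx ✓), payload 100100.
Byte 3: 0xAD = 10101101 (10xxxxxx ✓), payload 101101.
Concatenate: 0000100100101101 = 0x92D (16 bits → U+092D).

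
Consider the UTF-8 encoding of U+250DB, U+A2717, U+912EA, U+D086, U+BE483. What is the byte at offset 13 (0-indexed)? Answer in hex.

U+250DB → 4-byte form F0 A5 83 9B at offsets 0–3.
U+A2717 → 4-byte form F2 A2 9C 97 at offsets 4–7.
U+912EA → 4-byte form F2 91 8B AA at offsets 8–11.
U+D086 → 3-byte form ED 82 86 at offsets 12–14.
Offset 13 falls in char 4's range; it's byte 2 of ED 82 86 = 0x82.

0x82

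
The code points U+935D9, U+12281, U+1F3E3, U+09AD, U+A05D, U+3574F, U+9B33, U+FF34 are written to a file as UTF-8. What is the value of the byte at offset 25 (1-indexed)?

0xB3

1-indexed offset 25 is 0-indexed offset 24.
U+935D9 → 4-byte form F2 93 97 99 at offsets 0–3.
U+12281 → 4-byte form F0 92 8A 81 at offsets 4–7.
U+1F3E3 → 4-byte form F0 9F 8F A3 at offsets 8–11.
U+09AD → 3-byte form E0 A6 AD at offsets 12–14.
U+A05D → 3-byte form EA 81 9D at offsets 15–17.
U+3574F → 4-byte form F0 B5 9D 8F at offsets 18–21.
U+9B33 → 3-byte form E9 AC B3 at offsets 22–24.
Offset 24 falls in char 7's range; it's byte 3 of E9 AC B3 = 0xB3.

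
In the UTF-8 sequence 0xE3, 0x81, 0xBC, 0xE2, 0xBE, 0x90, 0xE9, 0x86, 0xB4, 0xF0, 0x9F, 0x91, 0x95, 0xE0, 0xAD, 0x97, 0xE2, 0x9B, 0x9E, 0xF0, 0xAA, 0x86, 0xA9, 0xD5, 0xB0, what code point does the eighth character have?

Offset 0: leading byte 0xE3 = 11100011 → 3-byte char #1 = E3 81 BC.
Offset 3: leading byte 0xE2 = 11100010 → 3-byte char #2 = E2 BE 90.
Offset 6: leading byte 0xE9 = 11101001 → 3-byte char #3 = E9 86 B4.
Offset 9: leading byte 0xF0 = 11110000 → 4-byte char #4 = F0 9F 91 95.
Offset 13: leading byte 0xE0 = 11100000 → 3-byte char #5 = E0 AD 97.
Offset 16: leading byte 0xE2 = 11100010 → 3-byte char #6 = E2 9B 9E.
Offset 19: leading byte 0xF0 = 11110000 → 4-byte char #7 = F0 AA 86 A9.
Offset 23: leading byte 0xD5 = 11010101 → 2-byte char #8 = D5 B0.
Leading byte 0xD5 = 11010101 matches 110xxxxx → 2-byte sequence.
Byte 1: 0xD5 = 11010101, payload 10101 (5 bits).
Byte 2: 0xB0 = 10110000 (10xxxxxx ✓), payload 110000.
Concatenate: 10101110000 = 0x570 (11 bits → U+0570).

U+0570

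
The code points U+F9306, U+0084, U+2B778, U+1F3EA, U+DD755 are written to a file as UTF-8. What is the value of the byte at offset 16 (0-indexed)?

0x9D

U+F9306 → 4-byte form F3 B9 8C 86 at offsets 0–3.
U+0084 → 2-byte form C2 84 at offsets 4–5.
U+2B778 → 4-byte form F0 AB 9D B8 at offsets 6–9.
U+1F3EA → 4-byte form F0 9F 8F AA at offsets 10–13.
U+DD755 → 4-byte form F3 9D 9D 95 at offsets 14–17.
Offset 16 falls in char 5's range; it's byte 3 of F3 9D 9D 95 = 0x9D.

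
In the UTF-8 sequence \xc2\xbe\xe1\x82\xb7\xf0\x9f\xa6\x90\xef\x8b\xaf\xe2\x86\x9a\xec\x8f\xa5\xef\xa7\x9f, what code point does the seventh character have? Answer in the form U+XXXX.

U+F9DF

Offset 0: leading byte 0xC2 = 11000010 → 2-byte char #1 = C2 BE.
Offset 2: leading byte 0xE1 = 11100001 → 3-byte char #2 = E1 82 B7.
Offset 5: leading byte 0xF0 = 11110000 → 4-byte char #3 = F0 9F A6 90.
Offset 9: leading byte 0xEF = 11101111 → 3-byte char #4 = EF 8B AF.
Offset 12: leading byte 0xE2 = 11100010 → 3-byte char #5 = E2 86 9A.
Offset 15: leading byte 0xEC = 11101100 → 3-byte char #6 = EC 8F A5.
Offset 18: leading byte 0xEF = 11101111 → 3-byte char #7 = EF A7 9F.
Leading byte 0xEF = 11101111 matches 1110xxxx → 3-byte sequence.
Byte 1: 0xEF = 11101111, payload 1111 (4 bits).
Byte 2: 0xA7 = 10100111 (10xxxxxx ✓), payload 100111.
Byte 3: 0x9F = 10011111 (10xxxxxx ✓), payload 011111.
Concatenate: 1111100111011111 = 0xF9DF (16 bits → U+F9DF).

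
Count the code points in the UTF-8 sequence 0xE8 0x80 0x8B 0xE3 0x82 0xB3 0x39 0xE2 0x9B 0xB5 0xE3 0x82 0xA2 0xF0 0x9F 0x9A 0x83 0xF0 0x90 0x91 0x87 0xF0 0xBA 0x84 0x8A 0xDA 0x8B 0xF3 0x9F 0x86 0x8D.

10

Byte at offset 0: 0xE8 = 11101000 → 3-byte char (#1). Advance 3.
Byte at offset 3: 0xE3 = 11100011 → 3-byte char (#2). Advance 3.
Byte at offset 6: 0x39 = 00111001 → 1-byte char (#3). Advance 1.
Byte at offset 7: 0xE2 = 11100010 → 3-byte char (#4). Advance 3.
Byte at offset 10: 0xE3 = 11100011 → 3-byte char (#5). Advance 3.
Byte at offset 13: 0xF0 = 11110000 → 4-byte char (#6). Advance 4.
Byte at offset 17: 0xF0 = 11110000 → 4-byte char (#7). Advance 4.
Byte at offset 21: 0xF0 = 11110000 → 4-byte char (#8). Advance 4.
Byte at offset 25: 0xDA = 11011010 → 2-byte char (#9). Advance 2.
Byte at offset 27: 0xF3 = 11110011 → 4-byte char (#10). Advance 4.
Reached end at offset 31 after 10 code points.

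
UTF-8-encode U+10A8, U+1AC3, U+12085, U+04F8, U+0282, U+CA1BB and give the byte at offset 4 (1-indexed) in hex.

0xE1

1-indexed offset 4 is 0-indexed offset 3.
U+10A8 → 3-byte form E1 82 A8 at offsets 0–2.
U+1AC3 → 3-byte form E1 AB 83 at offsets 3–5.
Offset 3 falls in char 2's range; it's byte 1 of E1 AB 83 = 0xE1.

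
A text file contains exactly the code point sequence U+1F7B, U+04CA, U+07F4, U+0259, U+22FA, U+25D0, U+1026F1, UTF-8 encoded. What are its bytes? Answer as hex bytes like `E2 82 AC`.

E1 BD BB D3 8A DF B4 C9 99 E2 8B BA E2 97 90 F4 82 9B B1

U+1F7B: 3-byte form → E1 BD BB.
U+04CA: 2-byte form → D3 8A.
U+07F4: 2-byte form → DF B4.
U+0259: 2-byte form → C9 99.
U+22FA: 3-byte form → E2 8B BA.
U+25D0: 3-byte form → E2 97 90.
U+1026F1: 4-byte form → F4 82 9B B1.
Concatenated (19 bytes): E1 BD BB D3 8A DF B4 C9 99 E2 8B BA E2 97 90 F4 82 9B B1.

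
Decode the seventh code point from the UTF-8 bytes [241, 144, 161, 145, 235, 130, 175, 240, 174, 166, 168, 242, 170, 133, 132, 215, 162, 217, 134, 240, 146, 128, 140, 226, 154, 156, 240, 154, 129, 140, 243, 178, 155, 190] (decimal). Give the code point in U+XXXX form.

U+1200C

Offset 0: leading byte 0xF1 = 11110001 → 4-byte char #1 = F1 90 A1 91.
Offset 4: leading byte 0xEB = 11101011 → 3-byte char #2 = EB 82 AF.
Offset 7: leading byte 0xF0 = 11110000 → 4-byte char #3 = F0 AE A6 A8.
Offset 11: leading byte 0xF2 = 11110010 → 4-byte char #4 = F2 AA 85 84.
Offset 15: leading byte 0xD7 = 11010111 → 2-byte char #5 = D7 A2.
Offset 17: leading byte 0xD9 = 11011001 → 2-byte char #6 = D9 86.
Offset 19: leading byte 0xF0 = 11110000 → 4-byte char #7 = F0 92 80 8C.
Leading byte 0xF0 = 11110000 matches 11110xxx → 4-byte sequence.
Byte 1: 0xF0 = 11110000, payload 000 (3 bits).
Byte 2: 0x92 = 10010010 (10xxxxxx ✓), payload 010010.
Byte 3: 0x80 = 10000000 (10xxxxxx ✓), payload 000000.
Byte 4: 0x8C = 10001100 (10xxxxxx ✓), payload 001100.
Concatenate: 000010010000000001100 = 0x1200C (21 bits → U+1200C).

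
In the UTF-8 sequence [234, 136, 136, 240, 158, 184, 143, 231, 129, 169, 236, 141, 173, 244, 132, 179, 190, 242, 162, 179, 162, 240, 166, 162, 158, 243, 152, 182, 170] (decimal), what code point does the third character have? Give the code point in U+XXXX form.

U+7069

Offset 0: leading byte 0xEA = 11101010 → 3-byte char #1 = EA 88 88.
Offset 3: leading byte 0xF0 = 11110000 → 4-byte char #2 = F0 9E B8 8F.
Offset 7: leading byte 0xE7 = 11100111 → 3-byte char #3 = E7 81 A9.
Leading byte 0xE7 = 11100111 matches 1110xxxx → 3-byte sequence.
Byte 1: 0xE7 = 11100111, payload 0111 (4 bits).
Byte 2: 0x81 = 10000001 (10xxxxxx ✓), payload 000001.
Byte 3: 0xA9 = 10101001 (10xxxxxx ✓), payload 101001.
Concatenate: 0111000001101001 = 0x7069 (16 bits → U+7069).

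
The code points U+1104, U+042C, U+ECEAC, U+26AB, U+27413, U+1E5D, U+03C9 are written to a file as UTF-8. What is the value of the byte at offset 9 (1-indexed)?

1-indexed offset 9 is 0-indexed offset 8.
U+1104 → 3-byte form E1 84 84 at offsets 0–2.
U+042C → 2-byte form D0 AC at offsets 3–4.
U+ECEAC → 4-byte form F3 AC BA AC at offsets 5–8.
Offset 8 falls in char 3's range; it's byte 4 of F3 AC BA AC = 0xAC.

0xAC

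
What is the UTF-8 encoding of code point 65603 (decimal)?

U+10043 = 0x10043 = 65603 decimal. In range U+10000–U+10FFFF → 4-byte form: 11110xxx 10xxxxxx 10xxxxxx 10xxxxxx.
Binary (21 bits): 000010000000001000011.
Split 3+6+6+6: 000 | 010000 | 000001 | 000011.
Byte 1: 11110000 = 0xF0.
Byte 2: 10010000 = 0x90.
Byte 3: 10000001 = 0x81.
Byte 4: 10000011 = 0x83.

F0 90 81 83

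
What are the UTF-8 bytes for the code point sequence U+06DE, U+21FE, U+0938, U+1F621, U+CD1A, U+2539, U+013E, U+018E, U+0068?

DB 9E E2 87 BE E0 A4 B8 F0 9F 98 A1 EC B4 9A E2 94 B9 C4 BE C6 8E 68

U+06DE: 2-byte form → DB 9E.
U+21FE: 3-byte form → E2 87 BE.
U+0938: 3-byte form → E0 A4 B8.
U+1F621: 4-byte form → F0 9F 98 A1.
U+CD1A: 3-byte form → EC B4 9A.
U+2539: 3-byte form → E2 94 B9.
U+013E: 2-byte form → C4 BE.
U+018E: 2-byte form → C6 8E.
U+0068: 1-byte form → 68.
Concatenated (23 bytes): DB 9E E2 87 BE E0 A4 B8 F0 9F 98 A1 EC B4 9A E2 94 B9 C4 BE C6 8E 68.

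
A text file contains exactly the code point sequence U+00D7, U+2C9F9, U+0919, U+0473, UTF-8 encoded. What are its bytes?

U+00D7: 2-byte form → C3 97.
U+2C9F9: 4-byte form → F0 AC A7 B9.
U+0919: 3-byte form → E0 A4 99.
U+0473: 2-byte form → D1 B3.
Concatenated (11 bytes): C3 97 F0 AC A7 B9 E0 A4 99 D1 B3.

C3 97 F0 AC A7 B9 E0 A4 99 D1 B3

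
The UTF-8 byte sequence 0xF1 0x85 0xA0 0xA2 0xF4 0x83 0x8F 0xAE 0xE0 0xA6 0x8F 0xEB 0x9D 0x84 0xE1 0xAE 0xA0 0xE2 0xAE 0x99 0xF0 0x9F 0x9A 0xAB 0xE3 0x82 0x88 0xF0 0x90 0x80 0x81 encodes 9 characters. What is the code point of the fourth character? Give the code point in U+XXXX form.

Offset 0: leading byte 0xF1 = 11110001 → 4-byte char #1 = F1 85 A0 A2.
Offset 4: leading byte 0xF4 = 11110100 → 4-byte char #2 = F4 83 8F AE.
Offset 8: leading byte 0xE0 = 11100000 → 3-byte char #3 = E0 A6 8F.
Offset 11: leading byte 0xEB = 11101011 → 3-byte char #4 = EB 9D 84.
Leading byte 0xEB = 11101011 matches 1110xxxx → 3-byte sequence.
Byte 1: 0xEB = 11101011, payload 1011 (4 bits).
Byte 2: 0x9D = 10011101 (10xxxxxx ✓), payload 011101.
Byte 3: 0x84 = 10000100 (10xxxxxx ✓), payload 000100.
Concatenate: 1011011101000100 = 0xB744 (16 bits → U+B744).

U+B744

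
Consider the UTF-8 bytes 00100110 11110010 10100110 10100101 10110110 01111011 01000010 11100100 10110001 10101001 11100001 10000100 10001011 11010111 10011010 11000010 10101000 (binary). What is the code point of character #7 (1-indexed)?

U+05DA

Offset 0: leading byte 0x26 = 00100110 → 1-byte char #1 = 26.
Offset 1: leading byte 0xF2 = 11110010 → 4-byte char #2 = F2 A6 A5 B6.
Offset 5: leading byte 0x7B = 01111011 → 1-byte char #3 = 7B.
Offset 6: leading byte 0x42 = 01000010 → 1-byte char #4 = 42.
Offset 7: leading byte 0xE4 = 11100100 → 3-byte char #5 = E4 B1 A9.
Offset 10: leading byte 0xE1 = 11100001 → 3-byte char #6 = E1 84 8B.
Offset 13: leading byte 0xD7 = 11010111 → 2-byte char #7 = D7 9A.
Leading byte 0xD7 = 11010111 matches 110xxxxx → 2-byte sequence.
Byte 1: 0xD7 = 11010111, payload 10111 (5 bits).
Byte 2: 0x9A = 10011010 (10xxxxxx ✓), payload 011010.
Concatenate: 10111011010 = 0x5DA (11 bits → U+05DA).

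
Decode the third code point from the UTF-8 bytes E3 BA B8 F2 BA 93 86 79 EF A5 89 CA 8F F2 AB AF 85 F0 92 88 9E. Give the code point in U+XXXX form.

U+0079

Offset 0: leading byte 0xE3 = 11100011 → 3-byte char #1 = E3 BA B8.
Offset 3: leading byte 0xF2 = 11110010 → 4-byte char #2 = F2 BA 93 86.
Offset 7: leading byte 0x79 = 01111001 → 1-byte char #3 = 79.
Leading byte 0x79 = 01111001 matches 0xxxxxxx → 1-byte sequence.
Byte 1: 0x79 = 01111001, payload 1111001 (7 bits).
Concatenate: 1111001 = 0x79 (7 bits → U+0079).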